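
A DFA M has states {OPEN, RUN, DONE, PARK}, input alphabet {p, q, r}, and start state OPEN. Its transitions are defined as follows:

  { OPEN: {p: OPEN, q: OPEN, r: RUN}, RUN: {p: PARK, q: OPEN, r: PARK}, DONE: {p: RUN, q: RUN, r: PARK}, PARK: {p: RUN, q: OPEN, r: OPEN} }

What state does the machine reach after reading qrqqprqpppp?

OPEN → OPEN → RUN → OPEN → OPEN → OPEN → RUN → OPEN → OPEN → OPEN → OPEN → OPEN

OPEN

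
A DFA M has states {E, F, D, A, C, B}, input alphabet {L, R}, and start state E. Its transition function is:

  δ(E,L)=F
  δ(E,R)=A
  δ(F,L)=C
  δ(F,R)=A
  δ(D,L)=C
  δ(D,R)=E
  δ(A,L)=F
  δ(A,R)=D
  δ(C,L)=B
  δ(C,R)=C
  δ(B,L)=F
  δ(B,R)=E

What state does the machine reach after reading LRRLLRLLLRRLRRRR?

A

Trace: E -L-> F -R-> A -R-> D -L-> C -L-> B -R-> E -L-> F -L-> C -L-> B -R-> E -R-> A -L-> F -R-> A -R-> D -R-> E -R-> A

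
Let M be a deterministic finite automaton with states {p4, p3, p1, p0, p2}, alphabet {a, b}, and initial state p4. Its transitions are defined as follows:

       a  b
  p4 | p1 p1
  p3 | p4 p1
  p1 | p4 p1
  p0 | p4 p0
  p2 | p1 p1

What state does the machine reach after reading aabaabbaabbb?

p1

p4 → p1 → p4 → p1 → p4 → p1 → p1 → p1 → p4 → p1 → p1 → p1 → p1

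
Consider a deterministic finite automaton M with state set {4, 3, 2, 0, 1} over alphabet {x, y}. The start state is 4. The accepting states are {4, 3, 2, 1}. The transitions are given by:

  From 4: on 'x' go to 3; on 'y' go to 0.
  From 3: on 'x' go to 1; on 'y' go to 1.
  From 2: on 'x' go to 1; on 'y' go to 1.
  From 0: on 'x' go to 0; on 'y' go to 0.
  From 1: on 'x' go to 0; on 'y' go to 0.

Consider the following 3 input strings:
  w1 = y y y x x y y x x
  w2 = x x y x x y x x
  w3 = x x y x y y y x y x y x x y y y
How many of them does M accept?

w1: 4 → 0 → 0 → 0 → 0 → 0 → 0 → 0 → 0 → 0  → end 0, rejected
w2: 4 → 3 → 1 → 0 → 0 → 0 → 0 → 0 → 0  → end 0, rejected
w3: 4 → 3 → 1 → 0 → 0 → 0 → 0 → 0 → 0 → 0 → 0 → 0 → 0 → 0 → 0 → 0 → 0  → end 0, rejected

0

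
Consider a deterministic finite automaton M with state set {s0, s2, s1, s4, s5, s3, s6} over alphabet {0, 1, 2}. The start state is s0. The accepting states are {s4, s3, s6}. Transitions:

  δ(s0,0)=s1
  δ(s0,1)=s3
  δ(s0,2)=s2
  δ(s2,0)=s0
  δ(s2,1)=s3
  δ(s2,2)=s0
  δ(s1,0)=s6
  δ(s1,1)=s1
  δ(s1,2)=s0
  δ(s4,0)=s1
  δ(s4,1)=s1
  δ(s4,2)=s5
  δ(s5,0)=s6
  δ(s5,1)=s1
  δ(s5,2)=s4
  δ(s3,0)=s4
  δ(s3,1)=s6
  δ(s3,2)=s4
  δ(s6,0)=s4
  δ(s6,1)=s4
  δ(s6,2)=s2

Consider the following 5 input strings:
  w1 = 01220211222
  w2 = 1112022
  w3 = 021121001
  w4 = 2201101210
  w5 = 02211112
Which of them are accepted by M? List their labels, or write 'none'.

w1: s0 → s1 → s1 → s0 → s2 → s0 → s2 → s3 → s6 → s2 → s0 → s2  → end s2, rejected
w2: s0 → s3 → s6 → s4 → s5 → s6 → s2 → s0  → end s0, rejected
w3: s0 → s1 → s0 → s3 → s6 → s2 → s3 → s4 → s1 → s1  → end s1, rejected
w4: s0 → s2 → s0 → s1 → s1 → s1 → s6 → s4 → s5 → s1 → s6  → end s6, accepted
w5: s0 → s1 → s0 → s2 → s3 → s6 → s4 → s1 → s0  → end s0, rejected

w4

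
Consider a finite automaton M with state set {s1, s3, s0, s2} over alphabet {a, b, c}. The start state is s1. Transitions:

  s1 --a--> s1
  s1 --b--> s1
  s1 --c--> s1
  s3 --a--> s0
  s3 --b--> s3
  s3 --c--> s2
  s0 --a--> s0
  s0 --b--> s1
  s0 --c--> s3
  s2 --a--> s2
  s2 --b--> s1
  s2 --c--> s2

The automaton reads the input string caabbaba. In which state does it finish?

Trace: s1 -c-> s1 -a-> s1 -a-> s1 -b-> s1 -b-> s1 -a-> s1 -b-> s1 -a-> s1

s1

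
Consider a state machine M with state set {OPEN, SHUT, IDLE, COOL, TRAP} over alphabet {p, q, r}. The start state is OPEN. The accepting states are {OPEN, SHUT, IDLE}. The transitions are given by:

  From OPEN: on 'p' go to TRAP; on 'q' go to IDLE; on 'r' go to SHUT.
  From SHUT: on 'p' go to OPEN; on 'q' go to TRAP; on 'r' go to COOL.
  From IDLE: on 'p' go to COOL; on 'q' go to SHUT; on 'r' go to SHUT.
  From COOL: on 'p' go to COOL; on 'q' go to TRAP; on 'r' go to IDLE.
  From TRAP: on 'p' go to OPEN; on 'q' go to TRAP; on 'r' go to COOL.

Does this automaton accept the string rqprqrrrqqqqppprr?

start at OPEN
read 'r': OPEN → SHUT
read 'q': SHUT → TRAP
read 'p': TRAP → OPEN
read 'r': OPEN → SHUT
read 'q': SHUT → TRAP
read 'r': TRAP → COOL
read 'r': COOL → IDLE
read 'r': IDLE → SHUT
read 'q': SHUT → TRAP
read 'q': TRAP → TRAP
read 'q': TRAP → TRAP
read 'q': TRAP → TRAP
read 'p': TRAP → OPEN
read 'p': OPEN → TRAP
read 'p': TRAP → OPEN
read 'r': OPEN → SHUT
read 'r': SHUT → COOL
End state COOL is not accepting.

No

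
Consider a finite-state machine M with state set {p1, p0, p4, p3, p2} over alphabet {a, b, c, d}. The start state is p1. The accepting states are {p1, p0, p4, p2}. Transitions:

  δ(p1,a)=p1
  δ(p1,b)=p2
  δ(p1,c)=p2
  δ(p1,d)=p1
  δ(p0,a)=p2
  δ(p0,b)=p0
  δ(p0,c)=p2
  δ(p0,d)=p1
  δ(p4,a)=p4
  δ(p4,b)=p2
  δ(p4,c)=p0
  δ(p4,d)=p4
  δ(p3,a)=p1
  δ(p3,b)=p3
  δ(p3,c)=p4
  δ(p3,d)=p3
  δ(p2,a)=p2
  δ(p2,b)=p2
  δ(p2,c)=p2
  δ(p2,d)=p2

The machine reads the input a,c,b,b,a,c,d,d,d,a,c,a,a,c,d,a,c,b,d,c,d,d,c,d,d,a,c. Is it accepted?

Trace: p1 -a-> p1 -c-> p2 -b-> p2 -b-> p2 -a-> p2 -c-> p2 -d-> p2 -d-> p2 -d-> p2 -a-> p2 -c-> p2 -a-> p2 -a-> p2 -c-> p2 -d-> p2 -a-> p2 -c-> p2 -b-> p2 -d-> p2 -c-> p2 -d-> p2 -d-> p2 -c-> p2 -d-> p2 -d-> p2 -a-> p2 -c-> p2
End state p2 is accepting.

Yes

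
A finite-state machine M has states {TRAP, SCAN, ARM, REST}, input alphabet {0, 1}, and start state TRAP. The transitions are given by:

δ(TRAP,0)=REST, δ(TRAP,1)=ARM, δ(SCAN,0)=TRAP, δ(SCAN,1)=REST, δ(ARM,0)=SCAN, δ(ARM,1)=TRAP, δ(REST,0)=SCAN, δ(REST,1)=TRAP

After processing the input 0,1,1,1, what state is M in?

TRAP

start at TRAP
read '0': TRAP → REST
read '1': REST → TRAP
read '1': TRAP → ARM
read '1': ARM → TRAP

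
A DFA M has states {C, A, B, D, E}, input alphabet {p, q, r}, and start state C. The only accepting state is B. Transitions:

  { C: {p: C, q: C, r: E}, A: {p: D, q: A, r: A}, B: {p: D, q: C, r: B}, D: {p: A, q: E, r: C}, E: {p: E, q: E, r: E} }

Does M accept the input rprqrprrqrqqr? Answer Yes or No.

No

start at C
read 'r': C → E
read 'p': E → E
read 'r': E → E
read 'q': E → E
read 'r': E → E
read 'p': E → E
read 'r': E → E
read 'r': E → E
read 'q': E → E
read 'r': E → E
read 'q': E → E
read 'q': E → E
read 'r': E → E
End state E is not accepting.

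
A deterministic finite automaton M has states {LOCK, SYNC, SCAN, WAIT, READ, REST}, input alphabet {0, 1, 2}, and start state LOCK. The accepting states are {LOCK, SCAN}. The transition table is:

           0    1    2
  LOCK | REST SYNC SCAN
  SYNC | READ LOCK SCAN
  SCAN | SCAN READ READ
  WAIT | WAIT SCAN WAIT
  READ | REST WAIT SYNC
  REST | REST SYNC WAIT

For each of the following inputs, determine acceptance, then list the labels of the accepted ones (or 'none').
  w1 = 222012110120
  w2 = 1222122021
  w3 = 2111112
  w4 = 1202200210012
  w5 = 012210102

w1:
  start at LOCK
  read '2': LOCK → SCAN
  read '2': SCAN → READ
  read '2': READ → SYNC
  read '0': SYNC → READ
  read '1': READ → WAIT
  read '2': WAIT → WAIT
  read '1': WAIT → SCAN
  read '1': SCAN → READ
  read '0': READ → REST
  read '1': REST → SYNC
  read '2': SYNC → SCAN
  read '0': SCAN → SCAN
  end SCAN, accepted
w2:
  start at LOCK
  read '1': LOCK → SYNC
  read '2': SYNC → SCAN
  read '2': SCAN → READ
  read '2': READ → SYNC
  read '1': SYNC → LOCK
  read '2': LOCK → SCAN
  read '2': SCAN → READ
  read '0': READ → REST
  read '2': REST → WAIT
  read '1': WAIT → SCAN
  end SCAN, accepted
w3:
  start at LOCK
  read '2': LOCK → SCAN
  read '1': SCAN → READ
  read '1': READ → WAIT
  read '1': WAIT → SCAN
  read '1': SCAN → READ
  read '1': READ → WAIT
  read '2': WAIT → WAIT
  end WAIT, rejected
w4:
  start at LOCK
  read '1': LOCK → SYNC
  read '2': SYNC → SCAN
  read '0': SCAN → SCAN
  read '2': SCAN → READ
  read '2': READ → SYNC
  read '0': SYNC → READ
  read '0': READ → REST
  read '2': REST → WAIT
  read '1': WAIT → SCAN
  read '0': SCAN → SCAN
  read '0': SCAN → SCAN
  read '1': SCAN → READ
  read '2': READ → SYNC
  end SYNC, rejected
w5:
  start at LOCK
  read '0': LOCK → REST
  read '1': REST → SYNC
  read '2': SYNC → SCAN
  read '2': SCAN → READ
  read '1': READ → WAIT
  read '0': WAIT → WAIT
  read '1': WAIT → SCAN
  read '0': SCAN → SCAN
  read '2': SCAN → READ
  end READ, rejected

w1, w2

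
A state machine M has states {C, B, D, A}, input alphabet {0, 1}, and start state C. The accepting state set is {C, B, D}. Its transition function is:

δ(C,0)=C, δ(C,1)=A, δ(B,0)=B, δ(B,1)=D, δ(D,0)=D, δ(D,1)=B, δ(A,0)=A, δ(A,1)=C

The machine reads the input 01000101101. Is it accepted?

Trace: C -0-> C -1-> A -0-> A -0-> A -0-> A -1-> C -0-> C -1-> A -1-> C -0-> C -1-> A
End state A is not accepting.

No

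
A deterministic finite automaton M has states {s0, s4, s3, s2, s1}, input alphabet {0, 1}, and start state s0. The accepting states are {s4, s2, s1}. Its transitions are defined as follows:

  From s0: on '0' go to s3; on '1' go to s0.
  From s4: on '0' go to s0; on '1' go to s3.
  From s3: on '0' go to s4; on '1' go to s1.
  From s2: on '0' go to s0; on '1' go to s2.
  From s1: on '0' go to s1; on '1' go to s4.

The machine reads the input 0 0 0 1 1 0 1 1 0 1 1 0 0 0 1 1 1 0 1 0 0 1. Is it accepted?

Trace: s0 -0-> s3 -0-> s4 -0-> s0 -1-> s0 -1-> s0 -0-> s3 -1-> s1 -1-> s4 -0-> s0 -1-> s0 -1-> s0 -0-> s3 -0-> s4 -0-> s0 -1-> s0 -1-> s0 -1-> s0 -0-> s3 -1-> s1 -0-> s1 -0-> s1 -1-> s4
End state s4 is accepting.

Yes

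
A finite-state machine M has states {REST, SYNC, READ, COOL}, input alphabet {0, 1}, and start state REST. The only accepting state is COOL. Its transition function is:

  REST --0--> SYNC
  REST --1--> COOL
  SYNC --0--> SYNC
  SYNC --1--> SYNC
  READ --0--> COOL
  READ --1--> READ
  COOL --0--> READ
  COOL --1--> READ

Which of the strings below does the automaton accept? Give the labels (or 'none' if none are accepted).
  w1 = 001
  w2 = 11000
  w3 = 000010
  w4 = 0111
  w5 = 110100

w2

w1: REST → SYNC → SYNC → SYNC  → end SYNC, rejected
w2: REST → COOL → READ → COOL → READ → COOL  → end COOL, accepted
w3: REST → SYNC → SYNC → SYNC → SYNC → SYNC → SYNC  → end SYNC, rejected
w4: REST → SYNC → SYNC → SYNC → SYNC  → end SYNC, rejected
w5: REST → COOL → READ → COOL → READ → COOL → READ  → end READ, rejected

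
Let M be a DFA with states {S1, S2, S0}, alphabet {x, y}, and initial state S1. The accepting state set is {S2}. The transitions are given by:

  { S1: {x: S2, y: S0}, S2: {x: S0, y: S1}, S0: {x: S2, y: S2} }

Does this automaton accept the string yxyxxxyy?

No

start at S1
read 'y': S1 → S0
read 'x': S0 → S2
read 'y': S2 → S1
read 'x': S1 → S2
read 'x': S2 → S0
read 'x': S0 → S2
read 'y': S2 → S1
read 'y': S1 → S0
End state S0 is not accepting.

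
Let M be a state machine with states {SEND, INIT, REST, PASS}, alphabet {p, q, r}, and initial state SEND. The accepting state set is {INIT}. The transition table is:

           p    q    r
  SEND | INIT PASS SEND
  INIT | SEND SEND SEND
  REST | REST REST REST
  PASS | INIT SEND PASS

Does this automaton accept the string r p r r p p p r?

No

start at SEND
read 'r': SEND → SEND
read 'p': SEND → INIT
read 'r': INIT → SEND
read 'r': SEND → SEND
read 'p': SEND → INIT
read 'p': INIT → SEND
read 'p': SEND → INIT
read 'r': INIT → SEND
End state SEND is not accepting.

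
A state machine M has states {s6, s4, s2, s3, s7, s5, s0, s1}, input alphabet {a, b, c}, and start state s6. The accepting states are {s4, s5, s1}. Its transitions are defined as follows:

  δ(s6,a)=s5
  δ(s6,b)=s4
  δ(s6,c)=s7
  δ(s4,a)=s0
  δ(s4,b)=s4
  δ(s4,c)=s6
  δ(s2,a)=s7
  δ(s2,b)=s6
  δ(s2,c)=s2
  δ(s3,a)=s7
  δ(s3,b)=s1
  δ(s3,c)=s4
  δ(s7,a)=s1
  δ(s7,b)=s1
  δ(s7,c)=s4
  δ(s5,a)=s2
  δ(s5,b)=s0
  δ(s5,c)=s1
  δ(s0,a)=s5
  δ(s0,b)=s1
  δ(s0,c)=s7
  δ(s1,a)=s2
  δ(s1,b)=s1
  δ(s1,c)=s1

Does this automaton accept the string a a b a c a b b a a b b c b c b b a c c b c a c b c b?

s6 → s5 → s2 → s6 → s5 → s1 → s2 → s6 → s4 → s0 → s5 → s0 → s1 → s1 → s1 → s1 → s1 → s1 → s2 → s2 → s2 → s6 → s7 → s1 → s1 → s1 → s1 → s1
End state s1 is accepting.

Yes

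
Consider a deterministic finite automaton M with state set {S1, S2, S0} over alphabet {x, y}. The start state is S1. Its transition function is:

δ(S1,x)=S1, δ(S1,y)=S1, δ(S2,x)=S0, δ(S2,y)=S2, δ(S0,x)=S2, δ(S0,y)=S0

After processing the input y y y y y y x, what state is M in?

S1

Trace: S1 -y-> S1 -y-> S1 -y-> S1 -y-> S1 -y-> S1 -y-> S1 -x-> S1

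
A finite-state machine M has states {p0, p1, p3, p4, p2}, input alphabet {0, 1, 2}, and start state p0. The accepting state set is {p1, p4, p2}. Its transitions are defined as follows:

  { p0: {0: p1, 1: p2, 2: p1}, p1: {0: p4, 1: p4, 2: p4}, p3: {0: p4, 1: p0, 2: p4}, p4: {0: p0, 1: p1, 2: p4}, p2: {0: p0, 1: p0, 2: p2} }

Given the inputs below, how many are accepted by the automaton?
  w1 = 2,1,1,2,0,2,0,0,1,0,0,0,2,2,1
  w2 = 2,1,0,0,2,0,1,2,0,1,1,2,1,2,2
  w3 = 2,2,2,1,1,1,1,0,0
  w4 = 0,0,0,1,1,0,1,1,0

w1:
  start at p0
  read '2': p0 → p1
  read '1': p1 → p4
  read '1': p4 → p1
  read '2': p1 → p4
  read '0': p4 → p0
  read '2': p0 → p1
  read '0': p1 → p4
  read '0': p4 → p0
  read '1': p0 → p2
  read '0': p2 → p0
  read '0': p0 → p1
  read '0': p1 → p4
  read '2': p4 → p4
  read '2': p4 → p4
  read '1': p4 → p1
  end p1, accepted
w2:
  start at p0
  read '2': p0 → p1
  read '1': p1 → p4
  read '0': p4 → p0
  read '0': p0 → p1
  read '2': p1 → p4
  read '0': p4 → p0
  read '1': p0 → p2
  read '2': p2 → p2
  read '0': p2 → p0
  read '1': p0 → p2
  read '1': p2 → p0
  read '2': p0 → p1
  read '1': p1 → p4
  read '2': p4 → p4
  read '2': p4 → p4
  end p4, accepted
w3:
  start at p0
  read '2': p0 → p1
  read '2': p1 → p4
  read '2': p4 → p4
  read '1': p4 → p1
  read '1': p1 → p4
  read '1': p4 → p1
  read '1': p1 → p4
  read '0': p4 → p0
  read '0': p0 → p1
  end p1, accepted
w4:
  start at p0
  read '0': p0 → p1
  read '0': p1 → p4
  read '0': p4 → p0
  read '1': p0 → p2
  read '1': p2 → p0
  read '0': p0 → p1
  read '1': p1 → p4
  read '1': p4 → p1
  read '0': p1 → p4
  end p4, accepted

4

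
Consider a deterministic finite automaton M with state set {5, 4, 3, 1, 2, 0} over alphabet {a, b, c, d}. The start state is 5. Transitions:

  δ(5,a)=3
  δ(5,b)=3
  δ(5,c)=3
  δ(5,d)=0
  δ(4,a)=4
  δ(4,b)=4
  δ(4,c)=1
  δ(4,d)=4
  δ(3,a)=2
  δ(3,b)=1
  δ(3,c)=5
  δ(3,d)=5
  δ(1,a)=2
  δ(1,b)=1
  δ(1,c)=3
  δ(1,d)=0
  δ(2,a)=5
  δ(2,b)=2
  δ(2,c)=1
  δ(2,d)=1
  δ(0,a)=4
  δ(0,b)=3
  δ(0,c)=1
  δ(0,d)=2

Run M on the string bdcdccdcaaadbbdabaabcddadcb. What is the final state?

1

5 → 3 → 5 → 3 → 5 → 3 → 5 → 0 → 1 → 2 → 5 → 3 → 5 → 3 → 1 → 0 → 4 → 4 → 4 → 4 → 4 → 1 → 0 → 2 → 5 → 0 → 1 → 1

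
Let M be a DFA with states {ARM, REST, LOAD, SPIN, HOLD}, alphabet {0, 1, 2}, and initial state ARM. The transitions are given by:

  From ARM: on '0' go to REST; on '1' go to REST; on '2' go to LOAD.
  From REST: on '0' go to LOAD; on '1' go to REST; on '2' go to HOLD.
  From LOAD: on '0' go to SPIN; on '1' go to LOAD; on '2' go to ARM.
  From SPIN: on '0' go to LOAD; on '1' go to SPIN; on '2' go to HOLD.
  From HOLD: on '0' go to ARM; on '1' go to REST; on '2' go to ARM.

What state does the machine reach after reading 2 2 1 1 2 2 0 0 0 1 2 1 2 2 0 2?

Trace: ARM -2-> LOAD -2-> ARM -1-> REST -1-> REST -2-> HOLD -2-> ARM -0-> REST -0-> LOAD -0-> SPIN -1-> SPIN -2-> HOLD -1-> REST -2-> HOLD -2-> ARM -0-> REST -2-> HOLD

HOLD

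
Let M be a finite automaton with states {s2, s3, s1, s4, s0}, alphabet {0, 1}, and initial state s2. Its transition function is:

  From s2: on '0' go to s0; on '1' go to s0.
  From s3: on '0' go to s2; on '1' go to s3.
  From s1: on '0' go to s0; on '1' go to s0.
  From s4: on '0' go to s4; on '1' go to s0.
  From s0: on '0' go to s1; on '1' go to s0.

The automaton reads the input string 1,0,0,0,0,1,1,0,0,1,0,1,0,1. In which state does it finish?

s0

start at s2
read '1': s2 → s0
read '0': s0 → s1
read '0': s1 → s0
read '0': s0 → s1
read '0': s1 → s0
read '1': s0 → s0
read '1': s0 → s0
read '0': s0 → s1
read '0': s1 → s0
read '1': s0 → s0
read '0': s0 → s1
read '1': s1 → s0
read '0': s0 → s1
read '1': s1 → s0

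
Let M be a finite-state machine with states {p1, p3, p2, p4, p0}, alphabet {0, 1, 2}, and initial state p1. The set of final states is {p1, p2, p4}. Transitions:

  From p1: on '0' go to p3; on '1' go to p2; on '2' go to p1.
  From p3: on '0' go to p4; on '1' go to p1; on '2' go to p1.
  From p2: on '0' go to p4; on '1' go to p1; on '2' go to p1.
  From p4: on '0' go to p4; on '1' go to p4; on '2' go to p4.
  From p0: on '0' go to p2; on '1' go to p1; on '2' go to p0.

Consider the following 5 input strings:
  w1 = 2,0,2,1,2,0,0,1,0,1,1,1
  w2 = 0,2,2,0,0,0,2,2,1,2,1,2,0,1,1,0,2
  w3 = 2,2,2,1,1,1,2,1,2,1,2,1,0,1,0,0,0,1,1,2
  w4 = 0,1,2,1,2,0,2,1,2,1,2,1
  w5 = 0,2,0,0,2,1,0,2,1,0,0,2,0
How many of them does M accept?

w1: Trace: p1 -2-> p1 -0-> p3 -2-> p1 -1-> p2 -2-> p1 -0-> p3 -0-> p4 -1-> p4 -0-> p4 -1-> p4 -1-> p4 -1-> p4  → end p4, accepted
w2: Trace: p1 -0-> p3 -2-> p1 -2-> p1 -0-> p3 -0-> p4 -0-> p4 -2-> p4 -2-> p4 -1-> p4 -2-> p4 -1-> p4 -2-> p4 -0-> p4 -1-> p4 -1-> p4 -0-> p4 -2-> p4  → end p4, accepted
w3: Trace: p1 -2-> p1 -2-> p1 -2-> p1 -1-> p2 -1-> p1 -1-> p2 -2-> p1 -1-> p2 -2-> p1 -1-> p2 -2-> p1 -1-> p2 -0-> p4 -1-> p4 -0-> p4 -0-> p4 -0-> p4 -1-> p4 -1-> p4 -2-> p4  → end p4, accepted
w4: Trace: p1 -0-> p3 -1-> p1 -2-> p1 -1-> p2 -2-> p1 -0-> p3 -2-> p1 -1-> p2 -2-> p1 -1-> p2 -2-> p1 -1-> p2  → end p2, accepted
w5: Trace: p1 -0-> p3 -2-> p1 -0-> p3 -0-> p4 -2-> p4 -1-> p4 -0-> p4 -2-> p4 -1-> p4 -0-> p4 -0-> p4 -2-> p4 -0-> p4  → end p4, accepted

5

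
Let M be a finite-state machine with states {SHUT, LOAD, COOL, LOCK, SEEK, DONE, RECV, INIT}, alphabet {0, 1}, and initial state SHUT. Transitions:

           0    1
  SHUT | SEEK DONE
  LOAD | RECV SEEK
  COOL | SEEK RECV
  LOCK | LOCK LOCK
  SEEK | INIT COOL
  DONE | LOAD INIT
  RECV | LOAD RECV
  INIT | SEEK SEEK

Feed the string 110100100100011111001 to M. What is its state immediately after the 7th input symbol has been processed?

SEEK

Trace: SHUT -1-> DONE -1-> INIT -0-> SEEK -1-> COOL -0-> SEEK -0-> INIT -1-> SEEK
After 7 symbols: SEEK.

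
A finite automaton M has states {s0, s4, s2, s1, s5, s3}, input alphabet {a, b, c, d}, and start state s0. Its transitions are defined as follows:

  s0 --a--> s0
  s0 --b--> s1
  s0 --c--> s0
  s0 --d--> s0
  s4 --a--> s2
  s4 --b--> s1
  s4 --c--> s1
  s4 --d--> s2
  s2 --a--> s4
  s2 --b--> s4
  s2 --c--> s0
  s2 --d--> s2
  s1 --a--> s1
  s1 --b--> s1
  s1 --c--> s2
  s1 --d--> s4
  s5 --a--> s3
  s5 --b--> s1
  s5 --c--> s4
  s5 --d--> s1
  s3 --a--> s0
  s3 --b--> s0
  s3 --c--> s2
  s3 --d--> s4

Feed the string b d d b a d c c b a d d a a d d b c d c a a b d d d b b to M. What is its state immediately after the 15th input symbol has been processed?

s2

s0 → s1 → s4 → s2 → s4 → s2 → s2 → s0 → s0 → s1 → s1 → s4 → s2 → s4 → s2 → s2
After 15 symbols: s2.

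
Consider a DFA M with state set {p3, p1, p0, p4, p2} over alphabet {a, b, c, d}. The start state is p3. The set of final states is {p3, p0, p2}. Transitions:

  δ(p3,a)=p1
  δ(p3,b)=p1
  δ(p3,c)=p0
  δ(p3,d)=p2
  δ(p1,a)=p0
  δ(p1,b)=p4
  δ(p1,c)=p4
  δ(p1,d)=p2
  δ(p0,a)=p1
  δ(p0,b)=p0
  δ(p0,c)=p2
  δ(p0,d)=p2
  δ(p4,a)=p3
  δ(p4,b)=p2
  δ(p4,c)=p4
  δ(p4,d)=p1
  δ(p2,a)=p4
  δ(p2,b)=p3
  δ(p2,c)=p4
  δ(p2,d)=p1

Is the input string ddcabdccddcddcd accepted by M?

p3 → p2 → p1 → p4 → p3 → p1 → p2 → p4 → p4 → p1 → p2 → p4 → p1 → p2 → p4 → p1
End state p1 is not accepting.

No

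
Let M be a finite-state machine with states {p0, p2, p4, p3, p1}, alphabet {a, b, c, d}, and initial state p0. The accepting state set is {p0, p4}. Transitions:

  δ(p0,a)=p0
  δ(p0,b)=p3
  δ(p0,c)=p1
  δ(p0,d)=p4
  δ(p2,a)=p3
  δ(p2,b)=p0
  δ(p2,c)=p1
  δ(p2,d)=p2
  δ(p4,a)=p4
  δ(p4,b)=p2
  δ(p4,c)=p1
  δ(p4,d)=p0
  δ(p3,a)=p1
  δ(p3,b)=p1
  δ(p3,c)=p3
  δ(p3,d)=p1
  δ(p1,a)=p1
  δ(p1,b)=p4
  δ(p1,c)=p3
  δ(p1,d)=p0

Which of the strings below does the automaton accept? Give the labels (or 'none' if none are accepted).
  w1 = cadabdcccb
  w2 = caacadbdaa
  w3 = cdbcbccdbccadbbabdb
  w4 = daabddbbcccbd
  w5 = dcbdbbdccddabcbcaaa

w4

w1: p0 → p1 → p1 → p0 → p0 → p3 → p1 → p3 → p3 → p3 → p1  → end p1, rejected
w2: p0 → p1 → p1 → p1 → p3 → p1 → p0 → p3 → p1 → p1 → p1  → end p1, rejected
w3: p0 → p1 → p0 → p3 → p3 → p1 → p3 → p3 → p1 → p4 → p1 → p3 → p1 → p0 → p3 → p1 → p1 → p4 → p0 → p3  → end p3, rejected
w4: p0 → p4 → p4 → p4 → p2 → p2 → p2 → p0 → p3 → p3 → p3 → p3 → p1 → p0  → end p0, accepted
w5: p0 → p4 → p1 → p4 → p0 → p3 → p1 → p0 → p1 → p3 → p1 → p0 → p0 → p3 → p3 → p1 → p3 → p1 → p1 → p1  → end p1, rejected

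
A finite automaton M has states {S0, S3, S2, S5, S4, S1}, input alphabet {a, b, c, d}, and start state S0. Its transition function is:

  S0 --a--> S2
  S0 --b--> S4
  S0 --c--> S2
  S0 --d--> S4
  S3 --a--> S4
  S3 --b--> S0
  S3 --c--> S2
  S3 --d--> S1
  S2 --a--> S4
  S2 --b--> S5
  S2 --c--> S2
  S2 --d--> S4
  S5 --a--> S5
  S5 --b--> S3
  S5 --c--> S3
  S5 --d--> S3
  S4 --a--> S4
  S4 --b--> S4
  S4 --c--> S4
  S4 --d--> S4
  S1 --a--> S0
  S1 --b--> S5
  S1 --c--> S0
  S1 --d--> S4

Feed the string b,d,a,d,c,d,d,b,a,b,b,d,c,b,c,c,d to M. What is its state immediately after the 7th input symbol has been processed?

S4

S0 → S4 → S4 → S4 → S4 → S4 → S4 → S4
After 7 symbols: S4.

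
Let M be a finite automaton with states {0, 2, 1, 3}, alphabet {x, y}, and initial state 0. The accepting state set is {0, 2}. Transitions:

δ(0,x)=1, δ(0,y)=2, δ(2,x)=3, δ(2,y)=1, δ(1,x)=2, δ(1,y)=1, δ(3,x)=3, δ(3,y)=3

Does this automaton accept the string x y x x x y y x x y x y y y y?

No

Trace: 0 -x-> 1 -y-> 1 -x-> 2 -x-> 3 -x-> 3 -y-> 3 -y-> 3 -x-> 3 -x-> 3 -y-> 3 -x-> 3 -y-> 3 -y-> 3 -y-> 3 -y-> 3
End state 3 is not accepting.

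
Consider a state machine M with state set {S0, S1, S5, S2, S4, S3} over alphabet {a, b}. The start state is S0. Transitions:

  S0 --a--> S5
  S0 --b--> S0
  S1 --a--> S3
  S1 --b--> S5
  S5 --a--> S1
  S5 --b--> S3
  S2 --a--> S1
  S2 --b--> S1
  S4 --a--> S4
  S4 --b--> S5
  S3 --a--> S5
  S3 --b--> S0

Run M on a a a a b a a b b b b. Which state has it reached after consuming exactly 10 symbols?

start at S0
read 'a': S0 → S5
read 'a': S5 → S1
read 'a': S1 → S3
read 'a': S3 → S5
read 'b': S5 → S3
read 'a': S3 → S5
read 'a': S5 → S1
read 'b': S1 → S5
read 'b': S5 → S3
read 'b': S3 → S0
After 10 symbols: S0.

S0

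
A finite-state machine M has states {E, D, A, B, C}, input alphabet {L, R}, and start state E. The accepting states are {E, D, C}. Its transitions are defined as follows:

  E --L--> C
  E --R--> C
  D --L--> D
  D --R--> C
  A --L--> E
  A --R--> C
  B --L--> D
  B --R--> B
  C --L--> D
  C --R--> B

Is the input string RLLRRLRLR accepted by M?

E → C → D → D → C → B → D → C → D → C
End state C is accepting.

Yes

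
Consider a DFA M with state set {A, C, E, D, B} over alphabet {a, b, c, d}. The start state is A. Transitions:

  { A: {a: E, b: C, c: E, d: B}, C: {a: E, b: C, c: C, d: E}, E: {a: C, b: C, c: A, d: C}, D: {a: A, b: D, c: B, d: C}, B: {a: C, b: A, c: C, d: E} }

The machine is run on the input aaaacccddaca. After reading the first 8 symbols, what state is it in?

Trace: A -a-> E -a-> C -a-> E -a-> C -c-> C -c-> C -c-> C -d-> E
After 8 symbols: E.

E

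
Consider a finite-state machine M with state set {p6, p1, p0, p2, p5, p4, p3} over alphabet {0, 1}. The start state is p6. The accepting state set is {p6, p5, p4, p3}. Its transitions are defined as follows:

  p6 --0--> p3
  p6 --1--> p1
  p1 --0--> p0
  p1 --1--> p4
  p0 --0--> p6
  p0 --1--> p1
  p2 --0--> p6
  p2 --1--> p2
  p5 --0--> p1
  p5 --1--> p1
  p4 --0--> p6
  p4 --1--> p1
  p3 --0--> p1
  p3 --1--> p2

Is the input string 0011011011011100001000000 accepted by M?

Yes

start at p6
read '0': p6 → p3
read '0': p3 → p1
read '1': p1 → p4
read '1': p4 → p1
read '0': p1 → p0
read '1': p0 → p1
read '1': p1 → p4
read '0': p4 → p6
read '1': p6 → p1
read '1': p1 → p4
read '0': p4 → p6
read '1': p6 → p1
read '1': p1 → p4
read '1': p4 → p1
read '0': p1 → p0
read '0': p0 → p6
read '0': p6 → p3
read '0': p3 → p1
read '1': p1 → p4
read '0': p4 → p6
read '0': p6 → p3
read '0': p3 → p1
read '0': p1 → p0
read '0': p0 → p6
read '0': p6 → p3
End state p3 is accepting.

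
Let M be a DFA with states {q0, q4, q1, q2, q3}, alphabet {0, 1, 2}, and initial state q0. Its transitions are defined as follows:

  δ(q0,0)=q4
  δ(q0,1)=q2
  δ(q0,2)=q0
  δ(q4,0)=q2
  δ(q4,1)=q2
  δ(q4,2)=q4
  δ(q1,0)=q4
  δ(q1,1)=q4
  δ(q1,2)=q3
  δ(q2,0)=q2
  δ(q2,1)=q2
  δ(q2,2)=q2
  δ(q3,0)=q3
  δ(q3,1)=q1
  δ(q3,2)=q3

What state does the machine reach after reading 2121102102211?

q2

Trace: q0 -2-> q0 -1-> q2 -2-> q2 -1-> q2 -1-> q2 -0-> q2 -2-> q2 -1-> q2 -0-> q2 -2-> q2 -2-> q2 -1-> q2 -1-> q2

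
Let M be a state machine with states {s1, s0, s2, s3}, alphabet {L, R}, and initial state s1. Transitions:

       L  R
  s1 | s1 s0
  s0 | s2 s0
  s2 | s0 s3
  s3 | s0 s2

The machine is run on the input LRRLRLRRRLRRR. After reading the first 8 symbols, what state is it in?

s1 → s1 → s0 → s0 → s2 → s3 → s0 → s0 → s0
After 8 symbols: s0.

s0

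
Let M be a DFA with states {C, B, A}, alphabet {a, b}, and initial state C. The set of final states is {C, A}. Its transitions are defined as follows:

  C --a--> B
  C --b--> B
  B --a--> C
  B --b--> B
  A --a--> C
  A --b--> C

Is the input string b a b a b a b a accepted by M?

Yes

C → B → C → B → C → B → C → B → C
End state C is accepting.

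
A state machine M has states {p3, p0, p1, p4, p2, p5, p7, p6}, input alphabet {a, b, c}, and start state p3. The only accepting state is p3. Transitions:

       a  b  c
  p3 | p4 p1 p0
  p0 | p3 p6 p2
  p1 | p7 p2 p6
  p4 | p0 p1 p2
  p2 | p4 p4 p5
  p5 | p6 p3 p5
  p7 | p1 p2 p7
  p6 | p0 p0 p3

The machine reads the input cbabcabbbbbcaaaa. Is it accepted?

No

p3 → p0 → p6 → p0 → p6 → p3 → p4 → p1 → p2 → p4 → p1 → p2 → p5 → p6 → p0 → p3 → p4
End state p4 is not accepting.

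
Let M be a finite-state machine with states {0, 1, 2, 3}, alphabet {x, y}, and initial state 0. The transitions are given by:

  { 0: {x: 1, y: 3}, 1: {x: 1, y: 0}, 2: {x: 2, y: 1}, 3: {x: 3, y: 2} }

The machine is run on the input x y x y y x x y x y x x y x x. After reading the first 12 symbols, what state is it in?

1

0 → 1 → 0 → 1 → 0 → 3 → 3 → 3 → 2 → 2 → 1 → 1 → 1
After 12 symbols: 1.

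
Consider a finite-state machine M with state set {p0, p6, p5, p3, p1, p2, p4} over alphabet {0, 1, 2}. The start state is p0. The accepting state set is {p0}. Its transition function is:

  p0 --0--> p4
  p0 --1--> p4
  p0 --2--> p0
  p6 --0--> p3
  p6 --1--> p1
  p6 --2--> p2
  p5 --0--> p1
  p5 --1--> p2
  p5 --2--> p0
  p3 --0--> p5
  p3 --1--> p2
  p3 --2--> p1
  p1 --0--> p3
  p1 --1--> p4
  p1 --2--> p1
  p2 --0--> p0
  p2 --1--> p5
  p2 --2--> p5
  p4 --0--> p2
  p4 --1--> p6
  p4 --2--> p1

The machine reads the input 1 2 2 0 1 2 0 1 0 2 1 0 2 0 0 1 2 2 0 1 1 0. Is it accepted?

p0 → p4 → p1 → p1 → p3 → p2 → p5 → p1 → p4 → p2 → p5 → p2 → p0 → p0 → p4 → p2 → p5 → p0 → p0 → p4 → p6 → p1 → p3
End state p3 is not accepting.

No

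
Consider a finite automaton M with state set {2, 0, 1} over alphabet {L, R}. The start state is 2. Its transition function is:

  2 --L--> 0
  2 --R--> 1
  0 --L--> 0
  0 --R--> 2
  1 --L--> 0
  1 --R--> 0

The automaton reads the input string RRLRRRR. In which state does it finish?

2

Trace: 2 -R-> 1 -R-> 0 -L-> 0 -R-> 2 -R-> 1 -R-> 0 -R-> 2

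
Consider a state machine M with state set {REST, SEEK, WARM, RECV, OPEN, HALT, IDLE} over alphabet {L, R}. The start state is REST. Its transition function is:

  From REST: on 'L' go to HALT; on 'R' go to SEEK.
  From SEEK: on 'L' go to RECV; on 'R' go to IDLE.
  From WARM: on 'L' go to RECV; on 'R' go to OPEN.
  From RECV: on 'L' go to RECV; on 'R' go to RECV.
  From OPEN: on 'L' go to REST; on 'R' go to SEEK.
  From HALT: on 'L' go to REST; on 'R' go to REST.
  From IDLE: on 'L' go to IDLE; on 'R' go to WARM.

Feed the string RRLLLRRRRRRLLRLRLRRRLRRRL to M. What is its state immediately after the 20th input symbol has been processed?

REST → SEEK → IDLE → IDLE → IDLE → IDLE → WARM → OPEN → SEEK → IDLE → WARM → OPEN → REST → HALT → REST → HALT → REST → HALT → REST → SEEK → IDLE
After 20 symbols: IDLE.

IDLE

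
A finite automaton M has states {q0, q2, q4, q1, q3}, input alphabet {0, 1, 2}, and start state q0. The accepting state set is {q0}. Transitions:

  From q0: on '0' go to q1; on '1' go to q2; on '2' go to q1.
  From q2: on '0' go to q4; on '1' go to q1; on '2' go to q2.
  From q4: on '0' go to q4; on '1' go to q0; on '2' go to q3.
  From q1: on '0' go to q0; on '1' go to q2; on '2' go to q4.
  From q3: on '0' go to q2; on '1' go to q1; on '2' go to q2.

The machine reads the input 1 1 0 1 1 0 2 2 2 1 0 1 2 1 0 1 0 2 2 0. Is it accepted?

No

start at q0
read '1': q0 → q2
read '1': q2 → q1
read '0': q1 → q0
read '1': q0 → q2
read '1': q2 → q1
read '0': q1 → q0
read '2': q0 → q1
read '2': q1 → q4
read '2': q4 → q3
read '1': q3 → q1
read '0': q1 → q0
read '1': q0 → q2
read '2': q2 → q2
read '1': q2 → q1
read '0': q1 → q0
read '1': q0 → q2
read '0': q2 → q4
read '2': q4 → q3
read '2': q3 → q2
read '0': q2 → q4
End state q4 is not accepting.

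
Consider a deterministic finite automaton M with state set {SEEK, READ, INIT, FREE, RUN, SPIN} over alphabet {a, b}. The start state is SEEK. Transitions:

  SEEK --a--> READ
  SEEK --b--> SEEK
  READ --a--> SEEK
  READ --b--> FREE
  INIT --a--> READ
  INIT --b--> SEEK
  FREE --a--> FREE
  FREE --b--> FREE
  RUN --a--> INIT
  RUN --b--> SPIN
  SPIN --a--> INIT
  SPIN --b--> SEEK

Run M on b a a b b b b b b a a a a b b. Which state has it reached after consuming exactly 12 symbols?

start at SEEK
read 'b': SEEK → SEEK
read 'a': SEEK → READ
read 'a': READ → SEEK
read 'b': SEEK → SEEK
read 'b': SEEK → SEEK
read 'b': SEEK → SEEK
read 'b': SEEK → SEEK
read 'b': SEEK → SEEK
read 'b': SEEK → SEEK
read 'a': SEEK → READ
read 'a': READ → SEEK
read 'a': SEEK → READ
After 12 symbols: READ.

READ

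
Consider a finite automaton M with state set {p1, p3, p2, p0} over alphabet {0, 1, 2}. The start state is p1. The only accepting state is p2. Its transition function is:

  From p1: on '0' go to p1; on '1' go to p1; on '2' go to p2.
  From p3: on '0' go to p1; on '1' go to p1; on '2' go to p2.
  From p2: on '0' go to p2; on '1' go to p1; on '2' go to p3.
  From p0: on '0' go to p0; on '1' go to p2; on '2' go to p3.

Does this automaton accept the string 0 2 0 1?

No

p1 → p1 → p2 → p2 → p1
End state p1 is not accepting.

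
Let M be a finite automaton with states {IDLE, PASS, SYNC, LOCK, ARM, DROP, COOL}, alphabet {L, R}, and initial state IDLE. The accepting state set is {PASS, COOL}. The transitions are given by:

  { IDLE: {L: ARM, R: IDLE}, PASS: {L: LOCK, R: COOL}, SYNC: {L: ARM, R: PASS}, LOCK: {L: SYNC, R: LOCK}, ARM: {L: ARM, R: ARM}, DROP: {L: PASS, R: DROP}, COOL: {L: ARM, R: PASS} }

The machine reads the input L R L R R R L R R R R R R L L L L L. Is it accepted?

No

IDLE → ARM → ARM → ARM → ARM → ARM → ARM → ARM → ARM → ARM → ARM → ARM → ARM → ARM → ARM → ARM → ARM → ARM → ARM
End state ARM is not accepting.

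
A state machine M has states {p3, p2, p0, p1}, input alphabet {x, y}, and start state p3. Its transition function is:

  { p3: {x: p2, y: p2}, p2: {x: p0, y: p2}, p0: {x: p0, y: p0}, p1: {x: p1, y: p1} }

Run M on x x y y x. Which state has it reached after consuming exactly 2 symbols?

Trace: p3 -x-> p2 -x-> p0
After 2 symbols: p0.

p0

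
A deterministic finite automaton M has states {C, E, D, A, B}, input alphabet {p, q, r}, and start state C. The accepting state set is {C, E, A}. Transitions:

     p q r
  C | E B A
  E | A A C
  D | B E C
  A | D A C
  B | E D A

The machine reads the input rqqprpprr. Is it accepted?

Yes

C → A → A → A → D → C → E → A → C → A
End state A is accepting.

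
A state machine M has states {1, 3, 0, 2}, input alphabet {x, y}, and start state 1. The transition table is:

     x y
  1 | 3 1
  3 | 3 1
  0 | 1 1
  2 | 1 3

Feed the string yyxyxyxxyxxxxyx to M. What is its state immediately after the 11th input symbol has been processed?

start at 1
read 'y': 1 → 1
read 'y': 1 → 1
read 'x': 1 → 3
read 'y': 3 → 1
read 'x': 1 → 3
read 'y': 3 → 1
read 'x': 1 → 3
read 'x': 3 → 3
read 'y': 3 → 1
read 'x': 1 → 3
read 'x': 3 → 3
After 11 symbols: 3.

3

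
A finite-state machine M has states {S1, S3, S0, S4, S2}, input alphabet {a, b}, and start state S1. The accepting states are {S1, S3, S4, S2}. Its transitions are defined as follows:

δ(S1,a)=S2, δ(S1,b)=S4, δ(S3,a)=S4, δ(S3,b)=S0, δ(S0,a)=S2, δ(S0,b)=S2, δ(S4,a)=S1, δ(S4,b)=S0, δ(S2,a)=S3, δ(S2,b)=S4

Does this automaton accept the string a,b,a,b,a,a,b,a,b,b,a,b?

Yes

S1 → S2 → S4 → S1 → S4 → S1 → S2 → S4 → S1 → S4 → S0 → S2 → S4
End state S4 is accepting.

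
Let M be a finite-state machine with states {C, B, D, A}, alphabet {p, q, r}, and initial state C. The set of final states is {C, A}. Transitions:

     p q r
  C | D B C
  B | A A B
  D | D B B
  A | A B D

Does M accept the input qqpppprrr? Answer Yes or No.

No

Trace: C -q-> B -q-> A -p-> A -p-> A -p-> A -p-> A -r-> D -r-> B -r-> B
End state B is not accepting.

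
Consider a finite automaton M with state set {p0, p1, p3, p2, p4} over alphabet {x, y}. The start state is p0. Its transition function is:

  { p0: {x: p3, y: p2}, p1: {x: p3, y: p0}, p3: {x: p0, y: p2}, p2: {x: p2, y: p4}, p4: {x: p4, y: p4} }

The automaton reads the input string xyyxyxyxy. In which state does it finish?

Trace: p0 -x-> p3 -y-> p2 -y-> p4 -x-> p4 -y-> p4 -x-> p4 -y-> p4 -x-> p4 -y-> p4

p4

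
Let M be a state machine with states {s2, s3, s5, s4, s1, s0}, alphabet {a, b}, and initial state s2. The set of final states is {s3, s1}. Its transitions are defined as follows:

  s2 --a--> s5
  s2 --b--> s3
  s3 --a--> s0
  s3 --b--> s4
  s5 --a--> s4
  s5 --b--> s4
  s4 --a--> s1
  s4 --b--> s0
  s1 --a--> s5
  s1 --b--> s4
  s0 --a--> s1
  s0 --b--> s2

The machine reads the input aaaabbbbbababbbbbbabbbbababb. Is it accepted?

s2 → s5 → s4 → s1 → s5 → s4 → s0 → s2 → s3 → s4 → s1 → s4 → s1 → s4 → s0 → s2 → s3 → s4 → s0 → s1 → s4 → s0 → s2 → s3 → s0 → s2 → s5 → s4 → s0
End state s0 is not accepting.

No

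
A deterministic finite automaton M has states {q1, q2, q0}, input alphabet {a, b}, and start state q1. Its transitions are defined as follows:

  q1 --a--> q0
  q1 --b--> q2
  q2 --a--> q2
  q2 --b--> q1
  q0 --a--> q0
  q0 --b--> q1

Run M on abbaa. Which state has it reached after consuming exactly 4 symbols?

start at q1
read 'a': q1 → q0
read 'b': q0 → q1
read 'b': q1 → q2
read 'a': q2 → q2
After 4 symbols: q2.

q2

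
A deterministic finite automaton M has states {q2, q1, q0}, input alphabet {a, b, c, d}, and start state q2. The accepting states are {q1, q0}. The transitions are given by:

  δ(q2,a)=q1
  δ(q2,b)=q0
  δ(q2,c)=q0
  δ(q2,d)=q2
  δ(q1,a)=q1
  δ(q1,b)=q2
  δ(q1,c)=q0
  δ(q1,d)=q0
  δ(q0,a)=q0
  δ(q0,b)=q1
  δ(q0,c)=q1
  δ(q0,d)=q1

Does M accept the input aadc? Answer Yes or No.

Yes

start at q2
read 'a': q2 → q1
read 'a': q1 → q1
read 'd': q1 → q0
read 'c': q0 → q1
End state q1 is accepting.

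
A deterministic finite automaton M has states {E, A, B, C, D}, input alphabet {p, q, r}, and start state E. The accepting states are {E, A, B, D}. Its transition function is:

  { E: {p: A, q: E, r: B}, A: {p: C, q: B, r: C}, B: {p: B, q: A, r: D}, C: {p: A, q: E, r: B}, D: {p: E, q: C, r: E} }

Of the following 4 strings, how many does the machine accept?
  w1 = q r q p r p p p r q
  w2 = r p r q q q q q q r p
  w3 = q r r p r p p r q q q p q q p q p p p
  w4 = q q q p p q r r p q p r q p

w1:
  start at E
  read 'q': E → E
  read 'r': E → B
  read 'q': B → A
  read 'p': A → C
  read 'r': C → B
  read 'p': B → B
  read 'p': B → B
  read 'p': B → B
  read 'r': B → D
  read 'q': D → C
  end C, rejected
w2:
  start at E
  read 'r': E → B
  read 'p': B → B
  read 'r': B → D
  read 'q': D → C
  read 'q': C → E
  read 'q': E → E
  read 'q': E → E
  read 'q': E → E
  read 'q': E → E
  read 'r': E → B
  read 'p': B → B
  end B, accepted
w3:
  start at E
  read 'q': E → E
  read 'r': E → B
  read 'r': B → D
  read 'p': D → E
  read 'r': E → B
  read 'p': B → B
  read 'p': B → B
  read 'r': B → D
  read 'q': D → C
  read 'q': C → E
  read 'q': E → E
  read 'p': E → A
  read 'q': A → B
  read 'q': B → A
  read 'p': A → C
  read 'q': C → E
  read 'p': E → A
  read 'p': A → C
  read 'p': C → A
  end A, accepted
w4:
  start at E
  read 'q': E → E
  read 'q': E → E
  read 'q': E → E
  read 'p': E → A
  read 'p': A → C
  read 'q': C → E
  read 'r': E → B
  read 'r': B → D
  read 'p': D → E
  read 'q': E → E
  read 'p': E → A
  read 'r': A → C
  read 'q': C → E
  read 'p': E → A
  end A, accepted

3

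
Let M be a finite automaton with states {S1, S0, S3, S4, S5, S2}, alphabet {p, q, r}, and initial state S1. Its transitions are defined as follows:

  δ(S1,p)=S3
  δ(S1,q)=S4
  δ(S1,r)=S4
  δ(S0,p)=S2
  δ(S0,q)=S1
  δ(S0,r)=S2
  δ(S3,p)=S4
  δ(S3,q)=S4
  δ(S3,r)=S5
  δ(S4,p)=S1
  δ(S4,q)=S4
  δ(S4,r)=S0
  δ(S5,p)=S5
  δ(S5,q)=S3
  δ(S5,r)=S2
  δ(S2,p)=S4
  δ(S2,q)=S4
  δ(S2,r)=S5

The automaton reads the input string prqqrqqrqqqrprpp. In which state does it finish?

S5

start at S1
read 'p': S1 → S3
read 'r': S3 → S5
read 'q': S5 → S3
read 'q': S3 → S4
read 'r': S4 → S0
read 'q': S0 → S1
read 'q': S1 → S4
read 'r': S4 → S0
read 'q': S0 → S1
read 'q': S1 → S4
read 'q': S4 → S4
read 'r': S4 → S0
read 'p': S0 → S2
read 'r': S2 → S5
read 'p': S5 → S5
read 'p': S5 → S5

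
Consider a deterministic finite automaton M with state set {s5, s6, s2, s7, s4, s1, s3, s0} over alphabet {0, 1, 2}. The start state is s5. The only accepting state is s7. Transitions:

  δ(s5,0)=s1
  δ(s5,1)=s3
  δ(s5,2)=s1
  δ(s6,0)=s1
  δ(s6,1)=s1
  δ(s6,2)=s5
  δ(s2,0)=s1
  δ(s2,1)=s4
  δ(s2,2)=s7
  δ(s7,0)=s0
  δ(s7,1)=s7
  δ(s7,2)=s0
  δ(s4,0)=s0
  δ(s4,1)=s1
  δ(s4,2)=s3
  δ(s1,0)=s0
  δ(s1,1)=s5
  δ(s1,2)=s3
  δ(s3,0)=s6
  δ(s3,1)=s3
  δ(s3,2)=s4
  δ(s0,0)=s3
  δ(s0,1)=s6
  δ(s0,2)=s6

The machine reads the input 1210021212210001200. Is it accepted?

start at s5
read '1': s5 → s3
read '2': s3 → s4
read '1': s4 → s1
read '0': s1 → s0
read '0': s0 → s3
read '2': s3 → s4
read '1': s4 → s1
read '2': s1 → s3
read '1': s3 → s3
read '2': s3 → s4
read '2': s4 → s3
read '1': s3 → s3
read '0': s3 → s6
read '0': s6 → s1
read '0': s1 → s0
read '1': s0 → s6
read '2': s6 → s5
read '0': s5 → s1
read '0': s1 → s0
End state s0 is not accepting.

No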